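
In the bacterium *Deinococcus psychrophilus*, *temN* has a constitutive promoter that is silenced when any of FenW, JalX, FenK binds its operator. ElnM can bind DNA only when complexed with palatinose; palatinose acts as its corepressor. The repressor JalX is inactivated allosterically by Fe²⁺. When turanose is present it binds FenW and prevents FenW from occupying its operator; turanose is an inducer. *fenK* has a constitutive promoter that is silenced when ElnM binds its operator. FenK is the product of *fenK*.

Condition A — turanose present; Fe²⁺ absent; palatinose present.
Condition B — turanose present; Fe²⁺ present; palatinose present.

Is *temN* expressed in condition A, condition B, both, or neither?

Condition A:
Turanose is present, so FenW is inactive.
Fe²⁺ is absent, so JalX is active.
Palatinose is present, so ElnM is active.
With repressor ElnM bound, *fenK* is not transcribed.
So FenK is not produced.
With repressor JalX bound, *temN* is not transcribed.
→ *temN* is OFF in A.
Condition B:
Turanose is present, so FenW is inactive.
Fe²⁺ is present, so JalX is inactive.
Palatinose is present, so ElnM is active.
With repressor ElnM bound, *fenK* is not transcribed.
So FenK is not produced.
With no repressor bound, *temN* is transcribed.
→ *temN* is ON in B.

B only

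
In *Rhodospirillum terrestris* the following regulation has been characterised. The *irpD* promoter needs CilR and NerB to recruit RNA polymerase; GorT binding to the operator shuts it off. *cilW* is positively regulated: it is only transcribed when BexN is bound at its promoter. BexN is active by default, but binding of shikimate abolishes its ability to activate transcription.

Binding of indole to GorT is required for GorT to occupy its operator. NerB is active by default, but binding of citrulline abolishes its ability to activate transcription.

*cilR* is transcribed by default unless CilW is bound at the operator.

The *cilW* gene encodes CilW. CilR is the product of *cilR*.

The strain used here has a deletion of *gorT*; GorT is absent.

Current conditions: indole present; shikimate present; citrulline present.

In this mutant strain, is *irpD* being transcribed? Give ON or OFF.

OFF

GorT is non-functional in this strain, so it has no effect.
Shikimate is present, so BexN is inactive.
Required activator BexN is absent, so *cilW* is not transcribed.
So CilW is not produced.
With no repressor bound, *cilR* is transcribed.
So CilR is produced and active.
Citrulline is present, so NerB is inactive.
Required activator NerB is absent, so *irpD* is not transcribed.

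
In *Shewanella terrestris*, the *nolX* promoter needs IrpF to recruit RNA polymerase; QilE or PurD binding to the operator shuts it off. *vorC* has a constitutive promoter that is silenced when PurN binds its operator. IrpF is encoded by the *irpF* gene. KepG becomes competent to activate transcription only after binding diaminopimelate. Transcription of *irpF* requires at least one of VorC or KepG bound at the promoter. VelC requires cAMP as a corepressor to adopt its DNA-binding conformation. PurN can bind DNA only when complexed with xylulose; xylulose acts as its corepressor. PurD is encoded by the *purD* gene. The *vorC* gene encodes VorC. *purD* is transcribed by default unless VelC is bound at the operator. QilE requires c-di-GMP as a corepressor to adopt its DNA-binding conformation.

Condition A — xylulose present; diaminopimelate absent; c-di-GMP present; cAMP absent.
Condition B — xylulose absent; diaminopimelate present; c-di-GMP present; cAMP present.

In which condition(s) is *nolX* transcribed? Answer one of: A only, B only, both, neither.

neither

Condition A:
Xylulose is present, so PurN is active.
With repressor PurN bound, *vorC* is not transcribed.
So VorC is not produced.
Diaminopimelate is absent, so KepG is inactive.
No activator is available at the *irpF* promoter, so *irpF* is not transcribed.
So IrpF is not produced.
c-di-GMP is present, so QilE is active.
cAMP is absent, so VelC is inactive.
With no repressor bound, *purD* is transcribed.
So PurD is produced and active.
With repressor QilE bound, *nolX* is not transcribed.
→ *nolX* is OFF in A.
Condition B:
Xylulose is absent, so PurN is inactive.
With no repressor bound, *vorC* is transcribed.
So VorC is produced and active.
Diaminopimelate is present, so KepG is active.
Activator VorC is present, so *irpF* is transcribed.
So IrpF is produced and active.
c-di-GMP is present, so QilE is active.
cAMP is present, so VelC is active.
With repressor VelC bound, *purD* is not transcribed.
So PurD is not produced.
With repressor QilE bound, *nolX* is not transcribed.
→ *nolX* is OFF in B.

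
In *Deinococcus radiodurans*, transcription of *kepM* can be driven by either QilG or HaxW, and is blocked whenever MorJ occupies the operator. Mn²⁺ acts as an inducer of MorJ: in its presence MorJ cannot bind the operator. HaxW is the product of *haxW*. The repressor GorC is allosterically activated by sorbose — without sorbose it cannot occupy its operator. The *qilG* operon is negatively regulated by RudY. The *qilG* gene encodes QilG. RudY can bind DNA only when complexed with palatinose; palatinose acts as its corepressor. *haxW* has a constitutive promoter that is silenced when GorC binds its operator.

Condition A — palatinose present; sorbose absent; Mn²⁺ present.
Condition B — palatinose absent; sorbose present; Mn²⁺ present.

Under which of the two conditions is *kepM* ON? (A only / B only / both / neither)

Condition A:
Palatinose is present, so RudY is active.
With repressor RudY bound, *qilG* is not transcribed.
So QilG is not produced.
Sorbose is absent, so GorC is inactive.
With no repressor bound, *haxW* is transcribed.
So HaxW is produced and active.
Mn²⁺ is present, so MorJ is inactive.
Activator HaxW is present, so *kepM* is transcribed.
→ *kepM* is ON in A.
Condition B:
Palatinose is absent, so RudY is inactive.
With no repressor bound, *qilG* is transcribed.
So QilG is produced and active.
Sorbose is present, so GorC is active.
With repressor GorC bound, *haxW* is not transcribed.
So HaxW is not produced.
Mn²⁺ is present, so MorJ is inactive.
Activator QilG is present, so *kepM* is transcribed.
→ *kepM* is ON in B.

both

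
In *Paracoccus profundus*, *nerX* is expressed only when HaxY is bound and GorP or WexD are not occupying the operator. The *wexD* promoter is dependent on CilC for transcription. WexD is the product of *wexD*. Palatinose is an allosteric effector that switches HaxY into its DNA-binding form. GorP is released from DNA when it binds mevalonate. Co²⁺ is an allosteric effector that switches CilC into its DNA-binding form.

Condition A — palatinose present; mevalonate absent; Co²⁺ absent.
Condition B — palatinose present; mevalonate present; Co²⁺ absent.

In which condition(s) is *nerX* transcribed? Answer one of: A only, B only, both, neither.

B only

Condition A:
Palatinose is present, so HaxY is active.
Mevalonate is absent, so GorP is active.
Co²⁺ is absent, so CilC is inactive.
Required activator CilC is absent, so *wexD* is not transcribed.
So WexD is not produced.
With repressor GorP bound, *nerX* is not transcribed.
→ *nerX* is OFF in A.
Condition B:
Palatinose is present, so HaxY is active.
Mevalonate is present, so GorP is inactive.
Co²⁺ is absent, so CilC is inactive.
Required activator CilC is absent, so *wexD* is not transcribed.
So WexD is not produced.
No repressor is bound and HaxY is active, so *nerX* is transcribed.
→ *nerX* is ON in B.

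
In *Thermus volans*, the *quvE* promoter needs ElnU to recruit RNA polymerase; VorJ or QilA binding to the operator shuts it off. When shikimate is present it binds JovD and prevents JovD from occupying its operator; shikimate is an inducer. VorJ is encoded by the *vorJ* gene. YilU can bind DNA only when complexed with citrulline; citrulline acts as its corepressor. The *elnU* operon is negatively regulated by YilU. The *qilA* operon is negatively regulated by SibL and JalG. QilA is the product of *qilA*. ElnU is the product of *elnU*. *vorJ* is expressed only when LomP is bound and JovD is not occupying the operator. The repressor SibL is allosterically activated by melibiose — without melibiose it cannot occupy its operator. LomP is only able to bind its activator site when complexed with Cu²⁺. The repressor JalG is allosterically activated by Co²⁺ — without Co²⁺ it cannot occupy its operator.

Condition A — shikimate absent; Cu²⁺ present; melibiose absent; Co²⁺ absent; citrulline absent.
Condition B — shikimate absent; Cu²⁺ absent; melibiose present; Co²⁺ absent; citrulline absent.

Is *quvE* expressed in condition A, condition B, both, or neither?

Condition A:
Shikimate is absent, so JovD is active.
Cu²⁺ is present, so LomP is active.
With repressor JovD bound, *vorJ* is not transcribed.
So VorJ is not produced.
Melibiose is absent, so SibL is inactive.
Co²⁺ is absent, so JalG is inactive.
With no repressor bound, *qilA* is transcribed.
So QilA is produced and active.
Citrulline is absent, so YilU is inactive.
With no repressor bound, *elnU* is transcribed.
So ElnU is produced and active.
With repressor QilA bound, *quvE* is not transcribed.
→ *quvE* is OFF in A.
Condition B:
Shikimate is absent, so JovD is active.
Cu²⁺ is absent, so LomP is inactive.
With repressor JovD bound, *vorJ* is not transcribed.
So VorJ is not produced.
Melibiose is present, so SibL is active.
Co²⁺ is absent, so JalG is inactive.
With repressor SibL bound, *qilA* is not transcribed.
So QilA is not produced.
Citrulline is absent, so YilU is inactive.
With no repressor bound, *elnU* is transcribed.
So ElnU is produced and active.
No repressor is bound and ElnU is active, so *quvE* is transcribed.
→ *quvE* is ON in B.

B only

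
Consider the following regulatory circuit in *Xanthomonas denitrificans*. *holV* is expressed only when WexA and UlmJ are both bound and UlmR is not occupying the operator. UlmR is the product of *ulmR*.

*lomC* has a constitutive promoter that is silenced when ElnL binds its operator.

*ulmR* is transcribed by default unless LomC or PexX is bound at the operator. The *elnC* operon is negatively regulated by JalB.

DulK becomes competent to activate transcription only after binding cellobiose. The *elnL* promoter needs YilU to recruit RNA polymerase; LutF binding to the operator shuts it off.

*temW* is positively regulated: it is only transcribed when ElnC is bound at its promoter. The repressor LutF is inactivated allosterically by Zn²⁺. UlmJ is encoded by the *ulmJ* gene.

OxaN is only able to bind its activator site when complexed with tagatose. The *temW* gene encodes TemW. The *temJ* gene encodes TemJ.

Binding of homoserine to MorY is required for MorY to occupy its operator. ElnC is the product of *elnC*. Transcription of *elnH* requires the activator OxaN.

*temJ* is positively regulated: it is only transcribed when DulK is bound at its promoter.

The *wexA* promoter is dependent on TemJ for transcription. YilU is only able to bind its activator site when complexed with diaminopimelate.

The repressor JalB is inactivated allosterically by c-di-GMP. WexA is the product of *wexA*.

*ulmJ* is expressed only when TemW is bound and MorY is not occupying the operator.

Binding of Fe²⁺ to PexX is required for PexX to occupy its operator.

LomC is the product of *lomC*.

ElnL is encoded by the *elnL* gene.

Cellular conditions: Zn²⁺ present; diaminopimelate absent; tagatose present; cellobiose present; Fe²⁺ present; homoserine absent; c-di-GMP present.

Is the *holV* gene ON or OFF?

Diaminopimelate is absent, so YilU is inactive.
Zn²⁺ is present, so LutF is inactive.
Required activator YilU is absent, so *elnL* is not transcribed.
So ElnL is not produced.
With no repressor bound, *lomC* is transcribed.
So LomC is produced and active.
Fe²⁺ is present, so PexX is active.
With repressor LomC bound, *ulmR* is not transcribed.
So UlmR is not produced.
Cellobiose is present, so DulK is active.
No repressor is bound and DulK is active, so *temJ* is transcribed.
So TemJ is produced and active.
No repressor is bound and TemJ is active, so *wexA* is transcribed.
So WexA is produced and active.
Homoserine is absent, so MorY is inactive.
c-di-GMP is present, so JalB is inactive.
With no repressor bound, *elnC* is transcribed.
So ElnC is produced and active.
No repressor is bound and ElnC is active, so *temW* is transcribed.
So TemW is produced and active.
No repressor is bound and TemW is active, so *ulmJ* is transcribed.
So UlmJ is produced and active.
No repressor is bound and WexA and UlmJ are active, so *holV* is transcribed.

ON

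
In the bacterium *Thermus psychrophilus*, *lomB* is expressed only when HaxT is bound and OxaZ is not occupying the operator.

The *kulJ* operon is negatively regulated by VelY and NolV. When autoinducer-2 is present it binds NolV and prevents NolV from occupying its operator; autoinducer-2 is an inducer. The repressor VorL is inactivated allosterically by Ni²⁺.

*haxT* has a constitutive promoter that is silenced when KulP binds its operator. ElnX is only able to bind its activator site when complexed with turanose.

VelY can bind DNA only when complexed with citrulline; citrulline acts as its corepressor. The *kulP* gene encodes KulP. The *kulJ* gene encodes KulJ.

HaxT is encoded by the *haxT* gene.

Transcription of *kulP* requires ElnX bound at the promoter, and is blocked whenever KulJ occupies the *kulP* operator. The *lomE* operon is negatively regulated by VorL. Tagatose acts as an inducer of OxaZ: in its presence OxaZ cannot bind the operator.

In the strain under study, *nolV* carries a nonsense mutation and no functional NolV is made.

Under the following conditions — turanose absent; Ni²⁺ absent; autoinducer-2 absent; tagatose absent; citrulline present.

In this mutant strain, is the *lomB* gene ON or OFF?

OFF

Tagatose is absent, so OxaZ is active.
Turanose is absent, so ElnX is inactive.
Citrulline is present, so VelY is active.
NolV is non-functional in this strain, so it has no effect.
With repressor VelY bound, *kulJ* is not transcribed.
So KulJ is not produced.
Required activator ElnX is absent, so *kulP* is not transcribed.
So KulP is not produced.
With no repressor bound, *haxT* is transcribed.
So HaxT is produced and active.
With repressor OxaZ bound, *lomB* is not transcribed.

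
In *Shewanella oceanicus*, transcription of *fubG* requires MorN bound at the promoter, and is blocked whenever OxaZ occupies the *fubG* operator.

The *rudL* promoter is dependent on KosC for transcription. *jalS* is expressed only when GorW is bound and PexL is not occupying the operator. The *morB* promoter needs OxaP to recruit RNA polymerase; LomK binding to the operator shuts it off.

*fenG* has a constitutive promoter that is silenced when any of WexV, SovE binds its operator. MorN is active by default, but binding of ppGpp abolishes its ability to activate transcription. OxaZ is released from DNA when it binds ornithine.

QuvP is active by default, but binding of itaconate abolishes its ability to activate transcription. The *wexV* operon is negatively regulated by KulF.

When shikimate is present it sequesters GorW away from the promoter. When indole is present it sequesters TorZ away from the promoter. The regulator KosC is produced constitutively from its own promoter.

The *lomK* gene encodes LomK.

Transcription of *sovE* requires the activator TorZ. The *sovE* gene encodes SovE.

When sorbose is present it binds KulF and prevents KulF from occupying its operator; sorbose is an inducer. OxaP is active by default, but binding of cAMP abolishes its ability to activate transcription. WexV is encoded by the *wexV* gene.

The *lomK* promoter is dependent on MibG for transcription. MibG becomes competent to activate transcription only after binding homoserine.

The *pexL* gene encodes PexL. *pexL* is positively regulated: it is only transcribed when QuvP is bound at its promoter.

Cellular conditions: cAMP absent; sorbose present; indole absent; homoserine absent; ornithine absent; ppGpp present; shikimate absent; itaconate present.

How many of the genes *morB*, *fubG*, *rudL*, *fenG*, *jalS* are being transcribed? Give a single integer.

Homoserine is absent, so MibG is inactive.
Required activator MibG is absent, so *lomK* is not transcribed.
So LomK is not produced.
cAMP is absent, so OxaP is active.
No repressor is bound and OxaP is active, so *morB* is transcribed.
→ *morB* is ON.
Ornithine is absent, so OxaZ is active.
ppGpp is present, so MorN is inactive.
With repressor OxaZ bound, *fubG* is not transcribed.
→ *fubG* is OFF.
KosC is produced constitutively and is active.
No repressor is bound and KosC is active, so *rudL* is transcribed.
→ *rudL* is ON.
Sorbose is present, so KulF is inactive.
With no repressor bound, *wexV* is transcribed.
So WexV is produced and active.
Indole is absent, so TorZ is active.
No repressor is bound and TorZ is active, so *sovE* is transcribed.
So SovE is produced and active.
With repressor WexV bound, *fenG* is not transcribed.
→ *fenG* is OFF.
Shikimate is absent, so GorW is active.
Itaconate is present, so QuvP is inactive.
Required activator QuvP is absent, so *pexL* is not transcribed.
So PexL is not produced.
No repressor is bound and GorW is active, so *jalS* is transcribed.
→ *jalS* is ON.
3 of the 5 genes are transcribed.

3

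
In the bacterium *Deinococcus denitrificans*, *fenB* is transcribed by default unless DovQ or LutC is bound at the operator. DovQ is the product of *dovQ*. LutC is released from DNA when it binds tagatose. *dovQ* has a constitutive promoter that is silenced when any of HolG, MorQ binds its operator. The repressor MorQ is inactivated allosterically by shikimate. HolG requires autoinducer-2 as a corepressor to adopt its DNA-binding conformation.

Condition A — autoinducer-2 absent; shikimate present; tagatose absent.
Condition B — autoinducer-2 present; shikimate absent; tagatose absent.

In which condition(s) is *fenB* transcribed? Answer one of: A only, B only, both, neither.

neither

Condition A:
Autoinducer-2 is absent, so HolG is inactive.
Shikimate is present, so MorQ is inactive.
With no repressor bound, *dovQ* is transcribed.
So DovQ is produced and active.
Tagatose is absent, so LutC is active.
With repressor DovQ bound, *fenB* is not transcribed.
→ *fenB* is OFF in A.
Condition B:
Autoinducer-2 is present, so HolG is active.
Shikimate is absent, so MorQ is active.
With repressor HolG bound, *dovQ* is not transcribed.
So DovQ is not produced.
Tagatose is absent, so LutC is active.
With repressor LutC bound, *fenB* is not transcribed.
→ *fenB* is OFF in B.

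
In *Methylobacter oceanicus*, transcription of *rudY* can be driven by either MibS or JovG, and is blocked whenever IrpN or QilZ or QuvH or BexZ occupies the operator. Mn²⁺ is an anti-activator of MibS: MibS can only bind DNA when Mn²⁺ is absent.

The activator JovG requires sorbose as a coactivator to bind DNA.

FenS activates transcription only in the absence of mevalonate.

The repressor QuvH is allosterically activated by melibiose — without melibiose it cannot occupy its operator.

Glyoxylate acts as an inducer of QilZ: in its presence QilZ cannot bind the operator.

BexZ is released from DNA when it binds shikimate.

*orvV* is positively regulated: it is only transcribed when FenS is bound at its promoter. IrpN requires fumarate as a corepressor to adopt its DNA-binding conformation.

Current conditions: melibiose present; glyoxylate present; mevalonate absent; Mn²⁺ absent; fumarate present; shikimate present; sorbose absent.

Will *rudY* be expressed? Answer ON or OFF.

Mn²⁺ is absent, so MibS is active.
Fumarate is present, so IrpN is active.
Glyoxylate is present, so QilZ is inactive.
Sorbose is absent, so JovG is inactive.
Melibiose is present, so QuvH is active.
Shikimate is present, so BexZ is inactive.
With repressor IrpN bound, *rudY* is not transcribed.

OFF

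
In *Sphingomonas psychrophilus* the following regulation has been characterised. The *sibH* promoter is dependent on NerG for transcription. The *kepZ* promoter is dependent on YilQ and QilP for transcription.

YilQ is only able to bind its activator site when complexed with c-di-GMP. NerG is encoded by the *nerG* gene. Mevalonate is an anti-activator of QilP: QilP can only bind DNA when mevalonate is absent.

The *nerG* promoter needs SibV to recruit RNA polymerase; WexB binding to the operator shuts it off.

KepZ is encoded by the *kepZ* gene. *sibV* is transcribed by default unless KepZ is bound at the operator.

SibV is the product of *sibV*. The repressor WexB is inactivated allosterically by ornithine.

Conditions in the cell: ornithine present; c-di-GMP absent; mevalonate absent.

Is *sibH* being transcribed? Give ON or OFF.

ON

c-di-GMP is absent, so YilQ is inactive.
Mevalonate is absent, so QilP is active.
Required activator YilQ is absent, so *kepZ* is not transcribed.
So KepZ is not produced.
With no repressor bound, *sibV* is transcribed.
So SibV is produced and active.
Ornithine is present, so WexB is inactive.
No repressor is bound and SibV is active, so *nerG* is transcribed.
So NerG is produced and active.
No repressor is bound and NerG is active, so *sibH* is transcribed.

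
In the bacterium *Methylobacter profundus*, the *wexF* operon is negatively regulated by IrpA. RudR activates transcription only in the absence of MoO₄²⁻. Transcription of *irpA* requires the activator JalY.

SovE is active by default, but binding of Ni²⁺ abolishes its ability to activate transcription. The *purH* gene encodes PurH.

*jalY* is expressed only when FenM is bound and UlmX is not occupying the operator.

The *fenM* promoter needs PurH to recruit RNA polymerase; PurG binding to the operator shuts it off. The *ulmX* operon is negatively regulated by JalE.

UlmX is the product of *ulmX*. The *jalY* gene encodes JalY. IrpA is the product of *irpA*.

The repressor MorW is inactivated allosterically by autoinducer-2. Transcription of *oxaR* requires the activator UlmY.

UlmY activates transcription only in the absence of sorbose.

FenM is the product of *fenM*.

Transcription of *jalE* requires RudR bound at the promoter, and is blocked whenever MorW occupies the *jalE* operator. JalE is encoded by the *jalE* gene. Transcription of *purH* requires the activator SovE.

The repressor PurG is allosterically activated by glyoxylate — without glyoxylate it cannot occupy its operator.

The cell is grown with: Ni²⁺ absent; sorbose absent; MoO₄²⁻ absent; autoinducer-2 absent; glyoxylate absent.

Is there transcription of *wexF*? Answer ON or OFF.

Autoinducer-2 is absent, so MorW is active.
MoO₄²⁻ is absent, so RudR is active.
With repressor MorW bound, *jalE* is not transcribed.
So JalE is not produced.
With no repressor bound, *ulmX* is transcribed.
So UlmX is produced and active.
Glyoxylate is absent, so PurG is inactive.
Ni²⁺ is absent, so SovE is active.
No repressor is bound and SovE is active, so *purH* is transcribed.
So PurH is produced and active.
No repressor is bound and PurH is active, so *fenM* is transcribed.
So FenM is produced and active.
With repressor UlmX bound, *jalY* is not transcribed.
So JalY is not produced.
Required activator JalY is absent, so *irpA* is not transcribed.
So IrpA is not produced.
With no repressor bound, *wexF* is transcribed.

ON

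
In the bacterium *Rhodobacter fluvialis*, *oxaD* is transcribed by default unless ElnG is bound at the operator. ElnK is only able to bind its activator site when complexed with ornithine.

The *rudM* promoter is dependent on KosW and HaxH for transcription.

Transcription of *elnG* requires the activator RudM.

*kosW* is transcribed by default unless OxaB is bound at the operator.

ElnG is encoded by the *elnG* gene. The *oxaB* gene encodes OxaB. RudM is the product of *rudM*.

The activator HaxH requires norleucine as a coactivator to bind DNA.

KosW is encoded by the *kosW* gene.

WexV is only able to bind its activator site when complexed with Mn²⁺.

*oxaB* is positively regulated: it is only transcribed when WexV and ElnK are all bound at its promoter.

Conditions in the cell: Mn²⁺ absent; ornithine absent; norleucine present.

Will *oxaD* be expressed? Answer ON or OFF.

Mn²⁺ is absent, so WexV is inactive.
Ornithine is absent, so ElnK is inactive.
Required activator WexV is absent, so *oxaB* is not transcribed.
So OxaB is not produced.
With no repressor bound, *kosW* is transcribed.
So KosW is produced and active.
Norleucine is present, so HaxH is active.
No repressor is bound and KosW and HaxH are active, so *rudM* is transcribed.
So RudM is produced and active.
No repressor is bound and RudM is active, so *elnG* is transcribed.
So ElnG is produced and active.
With repressor ElnG bound, *oxaD* is not transcribed.

OFF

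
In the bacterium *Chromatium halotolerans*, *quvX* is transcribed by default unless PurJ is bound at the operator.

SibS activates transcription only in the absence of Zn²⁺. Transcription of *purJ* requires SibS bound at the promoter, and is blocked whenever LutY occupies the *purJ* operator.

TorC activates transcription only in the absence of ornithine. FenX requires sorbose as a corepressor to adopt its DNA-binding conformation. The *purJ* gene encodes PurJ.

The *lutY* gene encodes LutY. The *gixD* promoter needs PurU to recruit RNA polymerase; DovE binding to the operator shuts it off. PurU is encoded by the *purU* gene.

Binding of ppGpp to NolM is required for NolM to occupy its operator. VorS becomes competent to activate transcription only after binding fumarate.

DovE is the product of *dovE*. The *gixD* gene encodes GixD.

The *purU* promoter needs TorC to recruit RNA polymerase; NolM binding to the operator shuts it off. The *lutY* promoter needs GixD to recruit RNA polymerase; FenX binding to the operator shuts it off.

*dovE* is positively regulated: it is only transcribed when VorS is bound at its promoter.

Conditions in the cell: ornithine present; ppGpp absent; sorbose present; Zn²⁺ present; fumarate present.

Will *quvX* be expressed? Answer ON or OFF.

ON

Fumarate is present, so VorS is active.
No repressor is bound and VorS is active, so *dovE* is transcribed.
So DovE is produced and active.
ppGpp is absent, so NolM is inactive.
Ornithine is present, so TorC is inactive.
Required activator TorC is absent, so *purU* is not transcribed.
So PurU is not produced.
With repressor DovE bound, *gixD* is not transcribed.
So GixD is not produced.
Sorbose is present, so FenX is active.
With repressor FenX bound, *lutY* is not transcribed.
So LutY is not produced.
Zn²⁺ is present, so SibS is inactive.
Required activator SibS is absent, so *purJ* is not transcribed.
So PurJ is not produced.
With no repressor bound, *quvX* is transcribed.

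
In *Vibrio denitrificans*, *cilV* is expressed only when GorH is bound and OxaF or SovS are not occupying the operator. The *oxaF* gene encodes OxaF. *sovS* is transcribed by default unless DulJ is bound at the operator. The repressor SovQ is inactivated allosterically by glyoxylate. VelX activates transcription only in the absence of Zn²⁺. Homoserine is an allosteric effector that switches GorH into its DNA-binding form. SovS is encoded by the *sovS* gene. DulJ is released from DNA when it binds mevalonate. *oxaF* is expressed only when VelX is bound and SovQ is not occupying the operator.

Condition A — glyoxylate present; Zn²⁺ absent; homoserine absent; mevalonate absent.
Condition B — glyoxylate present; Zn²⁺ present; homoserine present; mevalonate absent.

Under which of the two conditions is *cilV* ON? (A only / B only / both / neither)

Condition A:
Glyoxylate is present, so SovQ is inactive.
Zn²⁺ is absent, so VelX is active.
No repressor is bound and VelX is active, so *oxaF* is transcribed.
So OxaF is produced and active.
Homoserine is absent, so GorH is inactive.
Mevalonate is absent, so DulJ is active.
With repressor DulJ bound, *sovS* is not transcribed.
So SovS is not produced.
With repressor OxaF bound, *cilV* is not transcribed.
→ *cilV* is OFF in A.
Condition B:
Glyoxylate is present, so SovQ is inactive.
Zn²⁺ is present, so VelX is inactive.
Required activator VelX is absent, so *oxaF* is not transcribed.
So OxaF is not produced.
Homoserine is present, so GorH is active.
Mevalonate is absent, so DulJ is active.
With repressor DulJ bound, *sovS* is not transcribed.
So SovS is not produced.
No repressor is bound and GorH is active, so *cilV* is transcribed.
→ *cilV* is ON in B.

B only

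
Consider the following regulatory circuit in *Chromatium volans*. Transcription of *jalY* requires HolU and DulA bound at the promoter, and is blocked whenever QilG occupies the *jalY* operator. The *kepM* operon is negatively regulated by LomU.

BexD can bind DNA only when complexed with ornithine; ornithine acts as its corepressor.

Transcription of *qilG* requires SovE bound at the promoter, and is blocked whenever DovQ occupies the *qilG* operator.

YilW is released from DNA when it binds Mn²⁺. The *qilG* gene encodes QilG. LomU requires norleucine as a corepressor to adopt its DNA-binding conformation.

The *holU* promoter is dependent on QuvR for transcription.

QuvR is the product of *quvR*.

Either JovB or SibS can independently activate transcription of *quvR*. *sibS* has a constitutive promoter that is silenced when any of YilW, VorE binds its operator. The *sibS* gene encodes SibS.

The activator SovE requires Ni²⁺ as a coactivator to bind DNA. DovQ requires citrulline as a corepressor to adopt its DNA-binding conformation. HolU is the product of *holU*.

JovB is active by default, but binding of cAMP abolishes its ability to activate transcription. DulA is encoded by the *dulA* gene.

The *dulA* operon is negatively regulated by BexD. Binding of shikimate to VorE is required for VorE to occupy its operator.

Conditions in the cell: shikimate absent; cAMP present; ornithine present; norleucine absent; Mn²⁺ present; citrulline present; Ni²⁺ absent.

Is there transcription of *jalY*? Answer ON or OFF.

cAMP is present, so JovB is inactive.
Mn²⁺ is present, so YilW is inactive.
Shikimate is absent, so VorE is inactive.
With no repressor bound, *sibS* is transcribed.
So SibS is produced and active.
Activator SibS is present, so *quvR* is transcribed.
So QuvR is produced and active.
No repressor is bound and QuvR is active, so *holU* is transcribed.
So HolU is produced and active.
Ornithine is present, so BexD is active.
With repressor BexD bound, *dulA* is not transcribed.
So DulA is not produced.
Citrulline is present, so DovQ is active.
Ni²⁺ is absent, so SovE is inactive.
With repressor DovQ bound, *qilG* is not transcribed.
So QilG is not produced.
Required activator DulA is absent, so *jalY* is not transcribed.

OFF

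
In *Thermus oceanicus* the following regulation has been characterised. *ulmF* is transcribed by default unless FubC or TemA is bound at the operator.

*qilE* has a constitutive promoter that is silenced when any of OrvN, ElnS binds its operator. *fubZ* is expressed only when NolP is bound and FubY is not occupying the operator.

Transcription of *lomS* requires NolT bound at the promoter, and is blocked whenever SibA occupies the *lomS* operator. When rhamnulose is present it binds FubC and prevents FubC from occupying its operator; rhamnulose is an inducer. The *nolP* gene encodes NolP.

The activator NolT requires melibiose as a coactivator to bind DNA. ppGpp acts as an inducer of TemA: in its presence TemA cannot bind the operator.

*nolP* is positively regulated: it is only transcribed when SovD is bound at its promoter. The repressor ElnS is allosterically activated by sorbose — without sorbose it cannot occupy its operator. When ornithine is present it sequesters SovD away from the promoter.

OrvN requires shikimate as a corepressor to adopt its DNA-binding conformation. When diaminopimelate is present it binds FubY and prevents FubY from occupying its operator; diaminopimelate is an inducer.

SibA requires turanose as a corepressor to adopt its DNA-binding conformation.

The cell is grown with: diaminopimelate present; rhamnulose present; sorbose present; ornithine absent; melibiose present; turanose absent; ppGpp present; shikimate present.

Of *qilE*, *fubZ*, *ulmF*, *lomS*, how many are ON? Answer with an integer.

Shikimate is present, so OrvN is active.
Sorbose is present, so ElnS is active.
With repressor OrvN bound, *qilE* is not transcribed.
→ *qilE* is OFF.
Ornithine is absent, so SovD is active.
No repressor is bound and SovD is active, so *nolP* is transcribed.
So NolP is produced and active.
Diaminopimelate is present, so FubY is inactive.
No repressor is bound and NolP is active, so *fubZ* is transcribed.
→ *fubZ* is ON.
Rhamnulose is present, so FubC is inactive.
ppGpp is present, so TemA is inactive.
With no repressor bound, *ulmF* is transcribed.
→ *ulmF* is ON.
Melibiose is present, so NolT is active.
Turanose is absent, so SibA is inactive.
No repressor is bound and NolT is active, so *lomS* is transcribed.
→ *lomS* is ON.
3 of the 4 genes are transcribed.

3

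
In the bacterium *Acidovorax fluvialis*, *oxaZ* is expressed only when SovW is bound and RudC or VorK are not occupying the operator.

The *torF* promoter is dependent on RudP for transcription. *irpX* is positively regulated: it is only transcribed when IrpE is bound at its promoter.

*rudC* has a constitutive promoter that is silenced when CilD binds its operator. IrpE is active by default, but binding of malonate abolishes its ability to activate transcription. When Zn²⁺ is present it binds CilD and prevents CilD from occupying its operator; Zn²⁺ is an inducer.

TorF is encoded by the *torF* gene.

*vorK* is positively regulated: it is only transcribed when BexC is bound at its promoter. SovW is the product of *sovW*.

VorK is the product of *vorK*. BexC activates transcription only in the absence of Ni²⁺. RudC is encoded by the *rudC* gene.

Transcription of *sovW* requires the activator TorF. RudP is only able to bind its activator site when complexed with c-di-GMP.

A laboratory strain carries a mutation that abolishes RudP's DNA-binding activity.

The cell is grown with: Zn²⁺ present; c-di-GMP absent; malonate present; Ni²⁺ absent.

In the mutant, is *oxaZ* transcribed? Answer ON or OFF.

OFF

Zn²⁺ is present, so CilD is inactive.
With no repressor bound, *rudC* is transcribed.
So RudC is produced and active.
RudP is non-functional in this strain, so it has no effect.
Required activator RudP is absent, so *torF* is not transcribed.
So TorF is not produced.
Required activator TorF is absent, so *sovW* is not transcribed.
So SovW is not produced.
Ni²⁺ is absent, so BexC is active.
No repressor is bound and BexC is active, so *vorK* is transcribed.
So VorK is produced and active.
With repressor RudC bound, *oxaZ* is not transcribed.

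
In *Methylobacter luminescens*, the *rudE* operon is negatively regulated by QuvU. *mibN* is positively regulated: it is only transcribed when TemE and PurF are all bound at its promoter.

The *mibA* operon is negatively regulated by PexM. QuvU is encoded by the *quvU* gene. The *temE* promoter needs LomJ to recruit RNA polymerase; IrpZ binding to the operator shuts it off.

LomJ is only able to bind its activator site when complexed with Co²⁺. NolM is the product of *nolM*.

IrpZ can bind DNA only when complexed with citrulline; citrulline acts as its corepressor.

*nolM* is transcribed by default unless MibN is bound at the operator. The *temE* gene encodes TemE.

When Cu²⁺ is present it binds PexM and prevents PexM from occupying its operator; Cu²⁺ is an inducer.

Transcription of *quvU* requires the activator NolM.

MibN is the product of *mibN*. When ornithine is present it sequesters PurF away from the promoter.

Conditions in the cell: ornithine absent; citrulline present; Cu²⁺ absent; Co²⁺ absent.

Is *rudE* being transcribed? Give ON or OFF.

OFF

Co²⁺ is absent, so LomJ is inactive.
Citrulline is present, so IrpZ is active.
With repressor IrpZ bound, *temE* is not transcribed.
So TemE is not produced.
Ornithine is absent, so PurF is active.
Required activator TemE is absent, so *mibN* is not transcribed.
So MibN is not produced.
With no repressor bound, *nolM* is transcribed.
So NolM is produced and active.
No repressor is bound and NolM is active, so *quvU* is transcribed.
So QuvU is produced and active.
With repressor QuvU bound, *rudE* is not transcribed.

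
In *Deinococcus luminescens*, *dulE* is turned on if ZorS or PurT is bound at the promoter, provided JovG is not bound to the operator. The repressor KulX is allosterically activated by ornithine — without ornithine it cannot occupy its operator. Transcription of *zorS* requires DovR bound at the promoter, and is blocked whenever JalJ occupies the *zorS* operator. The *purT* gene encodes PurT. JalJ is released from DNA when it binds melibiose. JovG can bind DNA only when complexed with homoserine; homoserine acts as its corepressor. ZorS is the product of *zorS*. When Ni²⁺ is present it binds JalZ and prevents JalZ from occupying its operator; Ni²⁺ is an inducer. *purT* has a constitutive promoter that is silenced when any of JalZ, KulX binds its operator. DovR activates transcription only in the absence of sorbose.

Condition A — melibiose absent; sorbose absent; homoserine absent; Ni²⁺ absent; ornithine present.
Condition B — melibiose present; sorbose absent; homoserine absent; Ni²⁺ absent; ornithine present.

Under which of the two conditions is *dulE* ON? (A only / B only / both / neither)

B only

Condition A:
Melibiose is absent, so JalJ is active.
Sorbose is absent, so DovR is active.
With repressor JalJ bound, *zorS* is not transcribed.
So ZorS is not produced.
Homoserine is absent, so JovG is inactive.
Ni²⁺ is absent, so JalZ is active.
Ornithine is present, so KulX is active.
With repressor JalZ bound, *purT* is not transcribed.
So PurT is not produced.
No activator is available at the *dulE* promoter, so *dulE* is not transcribed.
→ *dulE* is OFF in A.
Condition B:
Melibiose is present, so JalJ is inactive.
Sorbose is absent, so DovR is active.
No repressor is bound and DovR is active, so *zorS* is transcribed.
So ZorS is produced and active.
Homoserine is absent, so JovG is inactive.
Ni²⁺ is absent, so JalZ is active.
Ornithine is present, so KulX is active.
With repressor JalZ bound, *purT* is not transcribed.
So PurT is not produced.
Activator ZorS is present, so *dulE* is transcribed.
→ *dulE* is ON in B.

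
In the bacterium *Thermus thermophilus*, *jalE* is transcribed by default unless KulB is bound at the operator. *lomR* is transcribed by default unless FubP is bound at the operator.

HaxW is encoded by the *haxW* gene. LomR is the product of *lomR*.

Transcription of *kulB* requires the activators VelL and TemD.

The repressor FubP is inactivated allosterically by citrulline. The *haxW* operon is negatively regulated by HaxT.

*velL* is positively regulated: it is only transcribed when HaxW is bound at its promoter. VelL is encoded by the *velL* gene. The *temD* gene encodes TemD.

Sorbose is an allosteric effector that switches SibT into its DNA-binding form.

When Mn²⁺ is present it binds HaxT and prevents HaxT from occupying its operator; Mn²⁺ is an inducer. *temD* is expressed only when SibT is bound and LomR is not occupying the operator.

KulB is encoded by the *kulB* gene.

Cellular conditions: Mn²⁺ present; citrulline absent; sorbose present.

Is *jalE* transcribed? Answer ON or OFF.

OFF

Mn²⁺ is present, so HaxT is inactive.
With no repressor bound, *haxW* is transcribed.
So HaxW is produced and active.
No repressor is bound and HaxW is active, so *velL* is transcribed.
So VelL is produced and active.
Citrulline is absent, so FubP is active.
With repressor FubP bound, *lomR* is not transcribed.
So LomR is not produced.
Sorbose is present, so SibT is active.
No repressor is bound and SibT is active, so *temD* is transcribed.
So TemD is produced and active.
No repressor is bound and VelL and TemD are active, so *kulB* is transcribed.
So KulB is produced and active.
With repressor KulB bound, *jalE* is not transcribed.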